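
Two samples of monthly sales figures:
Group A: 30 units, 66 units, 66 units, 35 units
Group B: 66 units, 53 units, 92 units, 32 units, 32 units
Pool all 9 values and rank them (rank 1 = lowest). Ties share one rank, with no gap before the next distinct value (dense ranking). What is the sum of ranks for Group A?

14

Sorted (ascending): 30, 32, 32, 35, 53, 66, 66, 66, 92
The 2 values of 32 share dense rank 2.
The 3 values of 66 share dense rank 5.
Remaining distinct values take the next consecutive integers.
Group A values → pooled ranks: 30→1, 66→5, 66→5, 35→3
Rank sum = 1 + 5 + 5 + 3 = 14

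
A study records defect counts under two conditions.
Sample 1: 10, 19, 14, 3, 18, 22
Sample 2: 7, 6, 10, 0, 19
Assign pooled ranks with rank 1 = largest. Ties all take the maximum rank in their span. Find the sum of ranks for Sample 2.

38

Sorted (descending): 22, 19, 19, 18, 14, 10, 10, 7, 6, 3, 0
The 2 values of 19 occupy positions 2–3 → each gets rank 3.
The 2 values of 10 occupy positions 6–7 → each gets rank 7.
Sample 2 values → pooled ranks: 7→8, 6→9, 10→7, 0→11, 19→3
Rank sum = 8 + 9 + 7 + 11 + 3 = 38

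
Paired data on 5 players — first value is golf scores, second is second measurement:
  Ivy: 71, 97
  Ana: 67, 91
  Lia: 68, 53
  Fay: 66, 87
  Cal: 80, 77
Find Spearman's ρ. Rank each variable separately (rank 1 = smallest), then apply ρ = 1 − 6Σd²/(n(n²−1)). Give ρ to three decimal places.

Ranks of variable 1: 4, 2, 3, 1, 5
Ranks of variable 2: 5, 4, 1, 3, 2
d = r₁ − r₂: -1, -2, 2, -2, 3
d²: 1, 4, 4, 4, 9; Σd² = 22
ρ = 1 − 6·22/(5·24) = 1 − 132/120 = -0.100

-0.100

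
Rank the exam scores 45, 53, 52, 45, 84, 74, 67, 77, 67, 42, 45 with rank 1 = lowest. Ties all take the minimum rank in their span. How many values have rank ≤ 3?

4

Sorted (ascending): 42, 45, 45, 45, 52, 53, 67, 67, 74, 77, 84
The 3 values of 45 occupy positions 2–4 → each gets rank 2.
The 2 values of 67 occupy positions 7–8 → each gets rank 7.
Ranks ≤ 3: {1, 2, 2, 2} → 4 values.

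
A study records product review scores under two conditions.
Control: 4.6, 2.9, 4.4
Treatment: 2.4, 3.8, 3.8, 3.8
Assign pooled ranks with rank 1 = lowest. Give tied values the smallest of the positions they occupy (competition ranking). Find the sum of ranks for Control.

Sorted (ascending): 2.4, 2.9, 3.8, 3.8, 3.8, 4.4, 4.6
The 3 values of 3.8 occupy positions 3–5 → each gets rank 3.
Control values → pooled ranks: 4.6→7, 2.9→2, 4.4→6
Rank sum = 7 + 2 + 6 = 15

15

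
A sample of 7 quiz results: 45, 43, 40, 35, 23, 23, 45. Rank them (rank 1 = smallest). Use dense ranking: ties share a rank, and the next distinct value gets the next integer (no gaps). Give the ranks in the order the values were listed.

Sorted (ascending): 23, 23, 35, 40, 43, 45, 45
The 2 values of 23 share dense rank 1.
The 2 values of 45 share dense rank 5.
Remaining distinct values take the next consecutive integers.

5, 4, 3, 2, 1, 1, 5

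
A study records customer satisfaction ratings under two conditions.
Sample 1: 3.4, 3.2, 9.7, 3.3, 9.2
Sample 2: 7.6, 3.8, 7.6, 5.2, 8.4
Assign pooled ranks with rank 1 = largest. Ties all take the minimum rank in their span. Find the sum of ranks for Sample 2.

24

Sorted (descending): 9.7, 9.2, 8.4, 7.6, 7.6, 5.2, 3.8, 3.4, 3.3, 3.2
The 2 values of 7.6 occupy positions 4–5 → each gets rank 4.
Sample 2 values → pooled ranks: 7.6→4, 3.8→7, 7.6→4, 5.2→6, 8.4→3
Rank sum = 4 + 7 + 4 + 6 + 3 = 24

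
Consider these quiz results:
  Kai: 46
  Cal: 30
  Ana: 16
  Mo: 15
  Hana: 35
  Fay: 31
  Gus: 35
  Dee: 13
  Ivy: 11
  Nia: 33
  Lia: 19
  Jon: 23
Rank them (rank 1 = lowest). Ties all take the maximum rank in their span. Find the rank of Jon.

6

Sorted (ascending): 11, 13, 15, 16, 19, 23, 30, 31, 33, 35, 35, 46
The 2 values of 35 occupy positions 10–11 → each gets rank 11.
Jon has value 23 → rank 6.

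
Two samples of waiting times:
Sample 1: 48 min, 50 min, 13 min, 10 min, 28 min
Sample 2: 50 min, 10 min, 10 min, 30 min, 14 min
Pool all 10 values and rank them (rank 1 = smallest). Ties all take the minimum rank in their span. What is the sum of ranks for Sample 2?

23

Sorted (ascending): 10, 10, 10, 13, 14, 28, 30, 48, 50, 50
The 3 values of 10 occupy positions 1–3 → each gets rank 1.
The 2 values of 50 occupy positions 9–10 → each gets rank 9.
Sample 2 values → pooled ranks: 50→9, 10→1, 10→1, 30→7, 14→5
Rank sum = 9 + 1 + 1 + 7 + 5 = 23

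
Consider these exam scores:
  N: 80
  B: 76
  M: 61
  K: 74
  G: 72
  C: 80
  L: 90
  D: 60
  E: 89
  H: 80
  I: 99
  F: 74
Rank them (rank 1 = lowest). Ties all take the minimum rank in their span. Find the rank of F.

Sorted (ascending): 60, 61, 72, 74, 74, 76, 80, 80, 80, 89, 90, 99
The 2 values of 74 occupy positions 4–5 → each gets rank 4.
The 3 values of 80 occupy positions 7–9 → each gets rank 7.
F has value 74 → rank 4.

4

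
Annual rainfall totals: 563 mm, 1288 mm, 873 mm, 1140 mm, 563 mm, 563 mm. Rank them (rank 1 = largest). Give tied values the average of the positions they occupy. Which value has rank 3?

873

Sorted (descending): 1288, 1140, 873, 563, 563, 563
The 3 values of 563 occupy positions 4–6 → average rank 5.
Rank 3 → value 873.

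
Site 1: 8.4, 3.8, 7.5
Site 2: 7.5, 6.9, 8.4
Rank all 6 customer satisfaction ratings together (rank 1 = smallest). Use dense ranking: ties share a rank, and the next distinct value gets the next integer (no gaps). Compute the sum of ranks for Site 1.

Sorted (ascending): 3.8, 6.9, 7.5, 7.5, 8.4, 8.4
The 2 values of 7.5 share dense rank 3.
The 2 values of 8.4 share dense rank 4.
Remaining distinct values take the next consecutive integers.
Site 1 values → pooled ranks: 8.4→4, 3.8→1, 7.5→3
Rank sum = 4 + 1 + 3 = 8

8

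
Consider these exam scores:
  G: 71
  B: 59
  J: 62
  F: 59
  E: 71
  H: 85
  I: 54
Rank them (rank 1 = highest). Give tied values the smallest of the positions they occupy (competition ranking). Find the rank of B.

Sorted (descending): 85, 71, 71, 62, 59, 59, 54
The 2 values of 71 occupy positions 2–3 → each gets rank 2.
The 2 values of 59 occupy positions 5–6 → each gets rank 5.
B has value 59 → rank 5.

5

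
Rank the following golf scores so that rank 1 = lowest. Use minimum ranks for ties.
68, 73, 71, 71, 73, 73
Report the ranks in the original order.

Sorted (ascending): 68, 71, 71, 73, 73, 73
The 2 values of 71 occupy positions 2–3 → each gets rank 2.
The 3 values of 73 occupy positions 4–6 → each gets rank 4.

1, 4, 2, 2, 4, 4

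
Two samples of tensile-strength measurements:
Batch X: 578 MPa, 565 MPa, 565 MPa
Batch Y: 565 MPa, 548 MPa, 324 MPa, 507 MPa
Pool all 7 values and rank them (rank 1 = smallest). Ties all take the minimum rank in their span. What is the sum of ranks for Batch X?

Sorted (ascending): 324, 507, 548, 565, 565, 565, 578
The 3 values of 565 occupy positions 4–6 → each gets rank 4.
Batch X values → pooled ranks: 578→7, 565→4, 565→4
Rank sum = 7 + 4 + 4 = 15

15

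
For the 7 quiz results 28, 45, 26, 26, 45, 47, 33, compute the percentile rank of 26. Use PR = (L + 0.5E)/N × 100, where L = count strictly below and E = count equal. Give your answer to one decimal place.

14.3

N = 7.
Strictly below 26: 0. Equal to 26: 2.
PR = (0 + 0.5·2)/7 × 100 = 14.3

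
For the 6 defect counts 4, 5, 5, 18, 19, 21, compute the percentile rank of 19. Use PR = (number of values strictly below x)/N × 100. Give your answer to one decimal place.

N = 6.
Strictly below 19: 4. Equal to 19: 1.
PR = 4/6 × 100 = 66.7

66.7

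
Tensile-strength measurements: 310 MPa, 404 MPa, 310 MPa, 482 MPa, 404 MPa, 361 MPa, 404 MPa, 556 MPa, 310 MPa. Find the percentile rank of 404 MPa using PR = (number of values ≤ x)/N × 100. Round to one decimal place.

77.8

N = 9.
Strictly below 404: 4. Equal to 404: 3.
PR = 7/9 × 100 = 77.8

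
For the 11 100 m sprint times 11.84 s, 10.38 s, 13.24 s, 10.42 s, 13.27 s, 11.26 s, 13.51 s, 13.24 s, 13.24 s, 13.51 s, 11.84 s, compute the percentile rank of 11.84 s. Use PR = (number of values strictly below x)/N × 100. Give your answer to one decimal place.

27.3

N = 11.
Strictly below 11.84: 3. Equal to 11.84: 2.
PR = 3/11 × 100 = 27.3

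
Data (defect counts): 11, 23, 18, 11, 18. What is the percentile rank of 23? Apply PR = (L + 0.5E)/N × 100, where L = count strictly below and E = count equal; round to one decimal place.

N = 5.
Strictly below 23: 4. Equal to 23: 1.
PR = (4 + 0.5·1)/5 × 100 = 90.0

90.0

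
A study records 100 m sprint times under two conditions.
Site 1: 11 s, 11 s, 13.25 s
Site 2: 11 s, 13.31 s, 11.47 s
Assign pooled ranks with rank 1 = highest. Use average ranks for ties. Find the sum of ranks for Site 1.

Sorted (descending): 13.31, 13.25, 11.47, 11, 11, 11
The 3 values of 11 occupy positions 4–6 → average rank 5.
Site 1 values → pooled ranks: 11→5, 11→5, 13.25→2
Rank sum = 5 + 5 + 2 = 12

12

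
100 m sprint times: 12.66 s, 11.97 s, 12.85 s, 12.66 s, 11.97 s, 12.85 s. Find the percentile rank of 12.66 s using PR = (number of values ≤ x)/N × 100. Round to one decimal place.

N = 6.
Strictly below 12.66: 2. Equal to 12.66: 2.
PR = 4/6 × 100 = 66.7

66.7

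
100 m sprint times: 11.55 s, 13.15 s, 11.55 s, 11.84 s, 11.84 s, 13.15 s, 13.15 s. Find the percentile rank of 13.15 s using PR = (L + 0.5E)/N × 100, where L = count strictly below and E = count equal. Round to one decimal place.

78.6

N = 7.
Strictly below 13.15: 4. Equal to 13.15: 3.
PR = (4 + 0.5·3)/7 × 100 = 78.6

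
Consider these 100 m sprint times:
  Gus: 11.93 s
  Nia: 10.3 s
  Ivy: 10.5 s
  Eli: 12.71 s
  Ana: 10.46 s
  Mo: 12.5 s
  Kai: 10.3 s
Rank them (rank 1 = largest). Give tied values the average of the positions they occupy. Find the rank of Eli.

1

Sorted (descending): 12.71, 12.5, 11.93, 10.5, 10.46, 10.3, 10.3
The 2 values of 10.3 occupy positions 6–7 → average rank (6+7)/2 = 6.5.
Eli has value 12.71 s → rank 1.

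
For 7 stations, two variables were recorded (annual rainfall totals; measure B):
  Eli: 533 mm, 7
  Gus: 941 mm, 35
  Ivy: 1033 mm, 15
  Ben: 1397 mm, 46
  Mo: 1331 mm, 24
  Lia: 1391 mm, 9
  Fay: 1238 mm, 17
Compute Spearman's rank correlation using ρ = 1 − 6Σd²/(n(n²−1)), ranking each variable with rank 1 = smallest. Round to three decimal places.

0.429

Ranks of variable 1: 1, 2, 3, 7, 5, 6, 4
Ranks of variable 2: 1, 6, 3, 7, 5, 2, 4
d = r₁ − r₂: 0, -4, 0, 0, 0, 4, 0
d²: 0, 16, 0, 0, 0, 16, 0; Σd² = 32
ρ = 1 − 6·32/(7·48) = 1 − 192/336 = 0.429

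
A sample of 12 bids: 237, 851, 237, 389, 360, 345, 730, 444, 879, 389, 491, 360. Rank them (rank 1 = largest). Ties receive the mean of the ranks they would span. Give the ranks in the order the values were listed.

Sorted (descending): 879, 851, 730, 491, 444, 389, 389, 360, 360, 345, 237, 237
The 2 values of 389 occupy positions 6–7 → average rank (6+7)/2 = 6.5.
The 2 values of 360 occupy positions 8–9 → average rank (8+9)/2 = 8.5.
The 2 values of 237 occupy positions 11–12 → average rank (11+12)/2 = 11.5.

11.5, 2, 11.5, 6.5, 8.5, 10, 3, 5, 1, 6.5, 4, 8.5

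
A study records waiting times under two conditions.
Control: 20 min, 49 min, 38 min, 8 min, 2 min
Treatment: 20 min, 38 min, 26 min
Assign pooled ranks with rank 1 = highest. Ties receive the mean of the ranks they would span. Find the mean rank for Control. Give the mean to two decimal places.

Sorted (descending): 49, 38, 38, 26, 20, 20, 8, 2
The 2 values of 38 occupy positions 2–3 → average rank (2+3)/2 = 2.5.
The 2 values of 20 occupy positions 5–6 → average rank (5+6)/2 = 5.5.
Control values → pooled ranks: 20→5.5, 49→1, 38→2.5, 8→7, 2→8
Mean rank = (5.5 + 1 + 2.5 + 7 + 8) / 5 = 4.80

4.80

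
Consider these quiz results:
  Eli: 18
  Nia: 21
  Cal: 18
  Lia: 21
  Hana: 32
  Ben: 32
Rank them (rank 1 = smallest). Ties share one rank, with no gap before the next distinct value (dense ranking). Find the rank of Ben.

3

Sorted (ascending): 18, 18, 21, 21, 32, 32
The 2 values of 18 share dense rank 1.
The 2 values of 21 share dense rank 2.
The 2 values of 32 share dense rank 3.
Ben has value 32 → rank 3.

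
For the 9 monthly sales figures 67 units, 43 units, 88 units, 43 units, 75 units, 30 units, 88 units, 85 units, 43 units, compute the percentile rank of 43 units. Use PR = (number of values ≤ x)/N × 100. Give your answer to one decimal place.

N = 9.
Strictly below 43: 1. Equal to 43: 3.
PR = 4/9 × 100 = 44.4

44.4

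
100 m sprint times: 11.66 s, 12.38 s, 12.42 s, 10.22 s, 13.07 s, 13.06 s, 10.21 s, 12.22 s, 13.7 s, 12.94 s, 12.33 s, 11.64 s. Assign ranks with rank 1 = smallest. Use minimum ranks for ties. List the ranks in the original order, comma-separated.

Sorted (ascending): 10.21, 10.22, 11.64, 11.66, 12.22, 12.33, 12.38, 12.42, 12.94, 13.06, 13.07, 13.7
No ties — each value takes its position as its rank.

4, 7, 8, 2, 11, 10, 1, 5, 12, 9, 6, 3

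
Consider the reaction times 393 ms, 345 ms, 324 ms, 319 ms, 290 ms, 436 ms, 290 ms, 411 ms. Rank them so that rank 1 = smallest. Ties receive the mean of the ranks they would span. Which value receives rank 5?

345

Sorted (ascending): 290, 290, 319, 324, 345, 393, 411, 436
The 2 values of 290 occupy positions 1–2 → average rank (1+2)/2 = 1.5.
Rank 5 → value 345.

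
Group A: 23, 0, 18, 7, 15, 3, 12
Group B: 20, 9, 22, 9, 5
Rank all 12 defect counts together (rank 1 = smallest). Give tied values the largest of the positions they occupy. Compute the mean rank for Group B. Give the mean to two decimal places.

7.20

Sorted (ascending): 0, 3, 5, 7, 9, 9, 12, 15, 18, 20, 22, 23
The 2 values of 9 occupy positions 5–6 → each gets rank 6.
Group B values → pooled ranks: 20→10, 9→6, 22→11, 9→6, 5→3
Mean rank = (10 + 6 + 11 + 6 + 3) / 5 = 7.20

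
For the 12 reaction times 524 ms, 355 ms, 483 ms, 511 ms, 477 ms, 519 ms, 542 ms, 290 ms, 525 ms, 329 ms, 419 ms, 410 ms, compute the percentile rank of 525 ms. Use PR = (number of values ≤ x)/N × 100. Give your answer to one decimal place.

91.7

N = 12.
Strictly below 525: 10. Equal to 525: 1.
PR = 11/12 × 100 = 91.7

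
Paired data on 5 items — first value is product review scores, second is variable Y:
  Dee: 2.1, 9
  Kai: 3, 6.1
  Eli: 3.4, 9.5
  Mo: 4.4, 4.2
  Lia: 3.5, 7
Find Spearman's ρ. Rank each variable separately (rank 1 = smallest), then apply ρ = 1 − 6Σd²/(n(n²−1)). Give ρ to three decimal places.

-0.500

Ranks of variable 1: 1, 2, 3, 5, 4
Ranks of variable 2: 4, 2, 5, 1, 3
d = r₁ − r₂: -3, 0, -2, 4, 1
d²: 9, 0, 4, 16, 1; Σd² = 30
ρ = 1 − 6·30/(5·24) = 1 − 180/120 = -0.500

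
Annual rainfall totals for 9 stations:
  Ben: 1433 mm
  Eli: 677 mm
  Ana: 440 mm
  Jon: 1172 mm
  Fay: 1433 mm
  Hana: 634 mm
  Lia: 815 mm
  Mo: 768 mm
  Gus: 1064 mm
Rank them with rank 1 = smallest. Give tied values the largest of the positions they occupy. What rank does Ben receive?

Sorted (ascending): 440, 634, 677, 768, 815, 1064, 1172, 1433, 1433
The 2 values of 1433 occupy positions 8–9 → each gets rank 9.
Ben has value 1433 mm → rank 9.

9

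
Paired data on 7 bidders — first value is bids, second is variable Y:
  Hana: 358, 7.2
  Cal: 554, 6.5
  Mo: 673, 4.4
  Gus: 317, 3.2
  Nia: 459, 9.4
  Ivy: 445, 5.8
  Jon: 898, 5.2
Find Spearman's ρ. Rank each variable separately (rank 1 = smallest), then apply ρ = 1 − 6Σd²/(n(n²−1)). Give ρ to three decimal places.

Ranks of variable 1: 2, 5, 6, 1, 4, 3, 7
Ranks of variable 2: 6, 5, 2, 1, 7, 4, 3
d = r₁ − r₂: -4, 0, 4, 0, -3, -1, 4
d²: 16, 0, 16, 0, 9, 1, 16; Σd² = 58
ρ = 1 − 6·58/(7·48) = 1 − 348/336 = -0.036

-0.036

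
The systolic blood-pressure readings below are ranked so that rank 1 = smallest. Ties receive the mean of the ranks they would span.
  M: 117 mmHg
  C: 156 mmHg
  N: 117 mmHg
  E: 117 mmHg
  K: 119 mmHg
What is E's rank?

Sorted (ascending): 117, 117, 117, 119, 156
The 3 values of 117 occupy positions 1–3 → average rank 2.
E has value 117 mmHg → rank 2.

2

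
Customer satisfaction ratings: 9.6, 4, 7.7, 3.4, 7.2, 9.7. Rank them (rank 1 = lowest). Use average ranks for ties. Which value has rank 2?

Sorted (ascending): 3.4, 4, 7.2, 7.7, 9.6, 9.7
No ties — each value takes its position as its rank.
Rank 2 → value 4.

4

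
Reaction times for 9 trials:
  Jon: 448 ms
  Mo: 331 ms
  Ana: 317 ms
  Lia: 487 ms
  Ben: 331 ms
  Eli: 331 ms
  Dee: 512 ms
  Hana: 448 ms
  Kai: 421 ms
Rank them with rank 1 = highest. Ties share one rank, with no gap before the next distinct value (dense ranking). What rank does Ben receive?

Sorted (descending): 512, 487, 448, 448, 421, 331, 331, 331, 317
The 2 values of 448 share dense rank 3.
The 3 values of 331 share dense rank 5.
Remaining distinct values take the next consecutive integers.
Ben has value 331 ms → rank 5.

5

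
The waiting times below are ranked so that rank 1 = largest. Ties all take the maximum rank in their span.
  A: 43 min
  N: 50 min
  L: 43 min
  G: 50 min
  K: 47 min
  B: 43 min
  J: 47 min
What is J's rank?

4

Sorted (descending): 50, 50, 47, 47, 43, 43, 43
The 2 values of 50 occupy positions 1–2 → each gets rank 2.
The 2 values of 47 occupy positions 3–4 → each gets rank 4.
The 3 values of 43 occupy positions 5–7 → each gets rank 7.
J has value 47 min → rank 4.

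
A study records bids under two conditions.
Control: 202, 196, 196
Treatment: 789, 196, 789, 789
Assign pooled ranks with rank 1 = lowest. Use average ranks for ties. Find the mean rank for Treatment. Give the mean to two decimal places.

Sorted (ascending): 196, 196, 196, 202, 789, 789, 789
The 3 values of 196 occupy positions 1–3 → average rank 2.
The 3 values of 789 occupy positions 5–7 → average rank 6.
Treatment values → pooled ranks: 789→6, 196→2, 789→6, 789→6
Mean rank = (6 + 2 + 6 + 6) / 4 = 5.00

5.00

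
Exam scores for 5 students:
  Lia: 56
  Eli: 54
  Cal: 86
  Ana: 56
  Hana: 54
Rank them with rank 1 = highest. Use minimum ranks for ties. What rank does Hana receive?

Sorted (descending): 86, 56, 56, 54, 54
The 2 values of 56 occupy positions 2–3 → each gets rank 2.
The 2 values of 54 occupy positions 4–5 → each gets rank 4.
Hana has value 54 → rank 4.

4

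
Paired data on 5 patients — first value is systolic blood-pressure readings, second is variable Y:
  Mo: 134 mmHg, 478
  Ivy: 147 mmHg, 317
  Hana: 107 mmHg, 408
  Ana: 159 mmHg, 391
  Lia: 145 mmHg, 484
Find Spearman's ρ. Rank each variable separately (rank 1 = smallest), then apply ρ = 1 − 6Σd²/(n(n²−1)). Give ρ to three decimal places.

Ranks of variable 1: 2, 4, 1, 5, 3
Ranks of variable 2: 4, 1, 3, 2, 5
d = r₁ − r₂: -2, 3, -2, 3, -2
d²: 4, 9, 4, 9, 4; Σd² = 30
ρ = 1 − 6·30/(5·24) = 1 − 180/120 = -0.500

-0.500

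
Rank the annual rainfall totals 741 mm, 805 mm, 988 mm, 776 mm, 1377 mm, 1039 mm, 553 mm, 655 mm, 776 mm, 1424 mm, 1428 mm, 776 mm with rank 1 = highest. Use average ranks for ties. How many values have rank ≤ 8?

9

Sorted (descending): 1428, 1424, 1377, 1039, 988, 805, 776, 776, 776, 741, 655, 553
The 3 values of 776 occupy positions 7–9 → average rank 8.
Ranks ≤ 8: {1, 2, 3, 4, 5, 6, 8, 8, 8} → 9 values.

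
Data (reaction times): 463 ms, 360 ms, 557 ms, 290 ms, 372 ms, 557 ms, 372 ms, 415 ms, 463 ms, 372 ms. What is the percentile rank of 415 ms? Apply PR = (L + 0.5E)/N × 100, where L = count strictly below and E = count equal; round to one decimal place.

55.0

N = 10.
Strictly below 415: 5. Equal to 415: 1.
PR = (5 + 0.5·1)/10 × 100 = 55.0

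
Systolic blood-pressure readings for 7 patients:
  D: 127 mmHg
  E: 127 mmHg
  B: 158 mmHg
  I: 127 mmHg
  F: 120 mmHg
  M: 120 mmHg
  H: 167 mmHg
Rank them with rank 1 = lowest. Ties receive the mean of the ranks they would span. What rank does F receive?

Sorted (ascending): 120, 120, 127, 127, 127, 158, 167
The 2 values of 120 occupy positions 1–2 → average rank (1+2)/2 = 1.5.
The 3 values of 127 occupy positions 3–5 → average rank 4.
F has value 120 mmHg → rank 1.5.

1.5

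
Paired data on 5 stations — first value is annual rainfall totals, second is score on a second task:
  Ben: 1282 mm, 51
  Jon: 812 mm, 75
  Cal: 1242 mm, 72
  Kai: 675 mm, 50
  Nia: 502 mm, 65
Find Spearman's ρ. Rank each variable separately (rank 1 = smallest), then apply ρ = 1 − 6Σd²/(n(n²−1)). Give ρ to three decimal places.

Ranks of variable 1: 5, 3, 4, 2, 1
Ranks of variable 2: 2, 5, 4, 1, 3
d = r₁ − r₂: 3, -2, 0, 1, -2
d²: 9, 4, 0, 1, 4; Σd² = 18
ρ = 1 − 6·18/(5·24) = 1 − 108/120 = 0.100

0.100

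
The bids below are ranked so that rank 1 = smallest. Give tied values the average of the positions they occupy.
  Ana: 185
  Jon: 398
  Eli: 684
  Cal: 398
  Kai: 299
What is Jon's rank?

Sorted (ascending): 185, 299, 398, 398, 684
The 2 values of 398 occupy positions 3–4 → average rank (3+4)/2 = 3.5.
Jon has value 398 → rank 3.5.

3.5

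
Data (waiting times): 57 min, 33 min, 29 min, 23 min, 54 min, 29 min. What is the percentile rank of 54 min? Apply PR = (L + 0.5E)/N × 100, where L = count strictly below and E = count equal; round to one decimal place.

N = 6.
Strictly below 54: 4. Equal to 54: 1.
PR = (4 + 0.5·1)/6 × 100 = 75.0

75.0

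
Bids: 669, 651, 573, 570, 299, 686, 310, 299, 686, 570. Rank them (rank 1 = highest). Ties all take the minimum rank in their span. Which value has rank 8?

Sorted (descending): 686, 686, 669, 651, 573, 570, 570, 310, 299, 299
The 2 values of 686 occupy positions 1–2 → each gets rank 1.
The 2 values of 570 occupy positions 6–7 → each gets rank 6.
The 2 values of 299 occupy positions 9–10 → each gets rank 9.
Rank 8 → value 310.

310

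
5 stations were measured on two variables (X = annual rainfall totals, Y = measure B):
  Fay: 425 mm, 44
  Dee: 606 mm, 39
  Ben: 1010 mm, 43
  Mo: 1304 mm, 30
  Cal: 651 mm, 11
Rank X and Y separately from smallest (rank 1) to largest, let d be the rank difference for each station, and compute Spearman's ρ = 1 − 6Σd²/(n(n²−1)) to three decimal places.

-0.500

Ranks of variable 1: 1, 2, 4, 5, 3
Ranks of variable 2: 5, 3, 4, 2, 1
d = r₁ − r₂: -4, -1, 0, 3, 2
d²: 16, 1, 0, 9, 4; Σd² = 30
ρ = 1 − 6·30/(5·24) = 1 − 180/120 = -0.500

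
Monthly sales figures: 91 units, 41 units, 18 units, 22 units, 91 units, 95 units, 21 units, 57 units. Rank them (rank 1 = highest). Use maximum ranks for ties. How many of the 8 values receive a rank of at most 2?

1

Sorted (descending): 95, 91, 91, 57, 41, 22, 21, 18
The 2 values of 91 occupy positions 2–3 → each gets rank 3.
Ranks ≤ 2: {1} → 1 value.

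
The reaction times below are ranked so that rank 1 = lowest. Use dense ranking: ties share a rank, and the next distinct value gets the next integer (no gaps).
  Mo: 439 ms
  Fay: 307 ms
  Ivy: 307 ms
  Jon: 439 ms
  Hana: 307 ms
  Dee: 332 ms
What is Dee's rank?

2

Sorted (ascending): 307, 307, 307, 332, 439, 439
The 3 values of 307 share dense rank 1.
The 2 values of 439 share dense rank 3.
Remaining distinct values take the next consecutive integers.
Dee has value 332 ms → rank 2.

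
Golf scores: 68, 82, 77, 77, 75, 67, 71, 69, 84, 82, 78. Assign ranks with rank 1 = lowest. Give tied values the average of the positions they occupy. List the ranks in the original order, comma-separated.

2, 9.5, 6.5, 6.5, 5, 1, 4, 3, 11, 9.5, 8

Sorted (ascending): 67, 68, 69, 71, 75, 77, 77, 78, 82, 82, 84
The 2 values of 77 occupy positions 6–7 → average rank (6+7)/2 = 6.5.
The 2 values of 82 occupy positions 9–10 → average rank (9+10)/2 = 9.5.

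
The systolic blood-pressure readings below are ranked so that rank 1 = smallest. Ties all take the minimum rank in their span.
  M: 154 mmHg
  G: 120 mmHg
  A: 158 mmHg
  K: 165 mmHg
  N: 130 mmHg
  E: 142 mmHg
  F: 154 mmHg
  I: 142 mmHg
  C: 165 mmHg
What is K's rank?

Sorted (ascending): 120, 130, 142, 142, 154, 154, 158, 165, 165
The 2 values of 142 occupy positions 3–4 → each gets rank 3.
The 2 values of 154 occupy positions 5–6 → each gets rank 5.
The 2 values of 165 occupy positions 8–9 → each gets rank 8.
K has value 165 mmHg → rank 8.

8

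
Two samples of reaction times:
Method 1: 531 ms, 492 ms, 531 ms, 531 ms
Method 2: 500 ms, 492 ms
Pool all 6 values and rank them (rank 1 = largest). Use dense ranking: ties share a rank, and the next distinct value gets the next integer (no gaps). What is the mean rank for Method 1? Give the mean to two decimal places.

Sorted (descending): 531, 531, 531, 500, 492, 492
The 3 values of 531 share dense rank 1.
The 2 values of 492 share dense rank 3.
Remaining distinct values take the next consecutive integers.
Method 1 values → pooled ranks: 531→1, 492→3, 531→1, 531→1
Mean rank = (1 + 3 + 1 + 1) / 4 = 1.50

1.50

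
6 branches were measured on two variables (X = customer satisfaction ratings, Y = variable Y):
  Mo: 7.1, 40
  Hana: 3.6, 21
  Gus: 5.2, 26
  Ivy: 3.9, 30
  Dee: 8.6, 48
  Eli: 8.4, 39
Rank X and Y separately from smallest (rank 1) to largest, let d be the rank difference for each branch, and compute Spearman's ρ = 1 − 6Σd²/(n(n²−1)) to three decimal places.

0.886

Ranks of variable 1: 4, 1, 3, 2, 6, 5
Ranks of variable 2: 5, 1, 2, 3, 6, 4
d = r₁ − r₂: -1, 0, 1, -1, 0, 1
d²: 1, 0, 1, 1, 0, 1; Σd² = 4
ρ = 1 − 6·4/(6·35) = 1 − 24/210 = 0.886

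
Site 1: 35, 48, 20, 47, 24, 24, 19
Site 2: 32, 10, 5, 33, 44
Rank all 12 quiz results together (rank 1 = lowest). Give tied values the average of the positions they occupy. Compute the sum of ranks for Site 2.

Sorted (ascending): 5, 10, 19, 20, 24, 24, 32, 33, 35, 44, 47, 48
The 2 values of 24 occupy positions 5–6 → average rank (5+6)/2 = 5.5.
Site 2 values → pooled ranks: 32→7, 10→2, 5→1, 33→8, 44→10
Rank sum = 7 + 2 + 1 + 8 + 10 = 28

28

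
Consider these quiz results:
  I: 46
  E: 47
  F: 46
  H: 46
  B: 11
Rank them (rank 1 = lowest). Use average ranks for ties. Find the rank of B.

Sorted (ascending): 11, 46, 46, 46, 47
The 3 values of 46 occupy positions 2–4 → average rank 3.
B has value 11 → rank 1.

1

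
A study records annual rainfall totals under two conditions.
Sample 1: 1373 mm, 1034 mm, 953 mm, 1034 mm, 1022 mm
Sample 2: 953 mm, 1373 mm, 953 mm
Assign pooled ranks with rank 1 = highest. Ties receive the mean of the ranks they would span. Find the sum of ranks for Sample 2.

Sorted (descending): 1373, 1373, 1034, 1034, 1022, 953, 953, 953
The 2 values of 1373 occupy positions 1–2 → average rank (1+2)/2 = 1.5.
The 2 values of 1034 occupy positions 3–4 → average rank (3+4)/2 = 3.5.
The 3 values of 953 occupy positions 6–8 → average rank 7.
Sample 2 values → pooled ranks: 953→7, 1373→1.5, 953→7
Rank sum = 7 + 1.5 + 7 = 15.5

15.5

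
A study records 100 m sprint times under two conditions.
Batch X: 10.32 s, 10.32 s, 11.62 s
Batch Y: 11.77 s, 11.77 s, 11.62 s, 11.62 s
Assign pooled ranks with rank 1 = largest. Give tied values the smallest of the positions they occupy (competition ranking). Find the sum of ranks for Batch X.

15

Sorted (descending): 11.77, 11.77, 11.62, 11.62, 11.62, 10.32, 10.32
The 2 values of 11.77 occupy positions 1–2 → each gets rank 1.
The 3 values of 11.62 occupy positions 3–5 → each gets rank 3.
The 2 values of 10.32 occupy positions 6–7 → each gets rank 6.
Batch X values → pooled ranks: 10.32→6, 10.32→6, 11.62→3
Rank sum = 6 + 6 + 3 = 15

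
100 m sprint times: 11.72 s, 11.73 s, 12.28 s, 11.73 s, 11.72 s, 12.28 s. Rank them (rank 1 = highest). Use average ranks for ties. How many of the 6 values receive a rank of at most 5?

Sorted (descending): 12.28, 12.28, 11.73, 11.73, 11.72, 11.72
The 2 values of 12.28 occupy positions 1–2 → average rank (1+2)/2 = 1.5.
The 2 values of 11.73 occupy positions 3–4 → average rank (3+4)/2 = 3.5.
The 2 values of 11.72 occupy positions 5–6 → average rank (5+6)/2 = 5.5.
Ranks ≤ 5: {1.5, 1.5, 3.5, 3.5} → 4 values.

4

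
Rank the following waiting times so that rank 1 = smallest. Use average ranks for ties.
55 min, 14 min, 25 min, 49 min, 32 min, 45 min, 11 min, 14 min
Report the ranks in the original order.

Sorted (ascending): 11, 14, 14, 25, 32, 45, 49, 55
The 2 values of 14 occupy positions 2–3 → average rank (2+3)/2 = 2.5.

8, 2.5, 4, 7, 5, 6, 1, 2.5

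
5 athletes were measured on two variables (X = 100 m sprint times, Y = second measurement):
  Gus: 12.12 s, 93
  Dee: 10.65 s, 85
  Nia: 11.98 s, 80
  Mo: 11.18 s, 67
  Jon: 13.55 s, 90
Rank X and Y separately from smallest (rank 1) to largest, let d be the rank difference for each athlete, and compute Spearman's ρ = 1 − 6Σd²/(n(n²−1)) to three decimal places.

0.600

Ranks of variable 1: 4, 1, 3, 2, 5
Ranks of variable 2: 5, 3, 2, 1, 4
d = r₁ − r₂: -1, -2, 1, 1, 1
d²: 1, 4, 1, 1, 1; Σd² = 8
ρ = 1 − 6·8/(5·24) = 1 − 48/120 = 0.600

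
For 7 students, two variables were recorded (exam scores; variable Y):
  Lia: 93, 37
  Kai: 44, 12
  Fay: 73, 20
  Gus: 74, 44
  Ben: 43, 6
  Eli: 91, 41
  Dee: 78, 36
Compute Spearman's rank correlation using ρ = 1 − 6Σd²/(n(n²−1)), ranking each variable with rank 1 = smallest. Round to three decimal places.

0.750

Ranks of variable 1: 7, 2, 3, 4, 1, 6, 5
Ranks of variable 2: 5, 2, 3, 7, 1, 6, 4
d = r₁ − r₂: 2, 0, 0, -3, 0, 0, 1
d²: 4, 0, 0, 9, 0, 0, 1; Σd² = 14
ρ = 1 − 6·14/(7·48) = 1 − 84/336 = 0.750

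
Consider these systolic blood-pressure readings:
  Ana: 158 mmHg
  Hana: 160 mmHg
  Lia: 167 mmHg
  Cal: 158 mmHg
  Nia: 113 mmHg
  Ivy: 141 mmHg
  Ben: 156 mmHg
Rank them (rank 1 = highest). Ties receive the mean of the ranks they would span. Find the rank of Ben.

5

Sorted (descending): 167, 160, 158, 158, 156, 141, 113
The 2 values of 158 occupy positions 3–4 → average rank (3+4)/2 = 3.5.
Ben has value 156 mmHg → rank 5.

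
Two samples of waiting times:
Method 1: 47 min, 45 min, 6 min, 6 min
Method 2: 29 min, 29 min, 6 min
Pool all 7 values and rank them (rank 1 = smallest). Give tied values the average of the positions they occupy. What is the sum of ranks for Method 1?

Sorted (ascending): 6, 6, 6, 29, 29, 45, 47
The 3 values of 6 occupy positions 1–3 → average rank 2.
The 2 values of 29 occupy positions 4–5 → average rank (4+5)/2 = 4.5.
Method 1 values → pooled ranks: 47→7, 45→6, 6→2, 6→2
Rank sum = 7 + 6 + 2 + 2 = 17

17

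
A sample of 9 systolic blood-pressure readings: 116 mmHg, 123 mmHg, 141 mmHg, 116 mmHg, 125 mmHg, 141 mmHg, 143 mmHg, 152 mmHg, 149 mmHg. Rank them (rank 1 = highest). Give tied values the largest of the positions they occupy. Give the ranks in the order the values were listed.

9, 7, 5, 9, 6, 5, 3, 1, 2

Sorted (descending): 152, 149, 143, 141, 141, 125, 123, 116, 116
The 2 values of 141 occupy positions 4–5 → each gets rank 5.
The 2 values of 116 occupy positions 8–9 → each gets rank 9.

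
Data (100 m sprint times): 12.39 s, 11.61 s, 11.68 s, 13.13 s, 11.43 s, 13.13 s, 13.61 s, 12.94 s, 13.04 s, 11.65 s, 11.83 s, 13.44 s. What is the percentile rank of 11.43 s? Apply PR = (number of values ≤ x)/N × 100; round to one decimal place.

8.3

N = 12.
Strictly below 11.43: 0. Equal to 11.43: 1.
PR = 1/12 × 100 = 8.3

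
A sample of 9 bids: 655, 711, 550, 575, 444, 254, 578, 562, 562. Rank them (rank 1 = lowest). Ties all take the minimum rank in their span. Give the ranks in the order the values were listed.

Sorted (ascending): 254, 444, 550, 562, 562, 575, 578, 655, 711
The 2 values of 562 occupy positions 4–5 → each gets rank 4.

8, 9, 3, 6, 2, 1, 7, 4, 4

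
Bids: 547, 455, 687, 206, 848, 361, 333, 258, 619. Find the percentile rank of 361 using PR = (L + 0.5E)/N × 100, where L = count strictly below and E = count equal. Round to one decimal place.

38.9

N = 9.
Strictly below 361: 3. Equal to 361: 1.
PR = (3 + 0.5·1)/9 × 100 = 38.9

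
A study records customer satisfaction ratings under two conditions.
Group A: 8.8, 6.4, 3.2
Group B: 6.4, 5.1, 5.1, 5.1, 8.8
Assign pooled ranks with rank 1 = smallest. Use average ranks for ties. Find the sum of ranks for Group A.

14

Sorted (ascending): 3.2, 5.1, 5.1, 5.1, 6.4, 6.4, 8.8, 8.8
The 3 values of 5.1 occupy positions 2–4 → average rank 3.
The 2 values of 6.4 occupy positions 5–6 → average rank (5+6)/2 = 5.5.
The 2 values of 8.8 occupy positions 7–8 → average rank (7+8)/2 = 7.5.
Group A values → pooled ranks: 8.8→7.5, 6.4→5.5, 3.2→1
Rank sum = 7.5 + 5.5 + 1 = 14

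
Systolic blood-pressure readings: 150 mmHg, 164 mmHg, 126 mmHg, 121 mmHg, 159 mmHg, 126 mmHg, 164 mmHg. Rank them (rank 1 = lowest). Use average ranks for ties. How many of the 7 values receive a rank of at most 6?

Sorted (ascending): 121, 126, 126, 150, 159, 164, 164
The 2 values of 126 occupy positions 2–3 → average rank (2+3)/2 = 2.5.
The 2 values of 164 occupy positions 6–7 → average rank (6+7)/2 = 6.5.
Ranks ≤ 6: {1, 2.5, 2.5, 4, 5} → 5 values.

5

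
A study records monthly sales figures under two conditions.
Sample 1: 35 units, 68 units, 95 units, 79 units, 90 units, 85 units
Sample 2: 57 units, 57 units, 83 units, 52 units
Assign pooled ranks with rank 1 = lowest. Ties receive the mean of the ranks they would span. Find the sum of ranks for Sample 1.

39

Sorted (ascending): 35, 52, 57, 57, 68, 79, 83, 85, 90, 95
The 2 values of 57 occupy positions 3–4 → average rank (3+4)/2 = 3.5.
Sample 1 values → pooled ranks: 35→1, 68→5, 95→10, 79→6, 90→9, 85→8
Rank sum = 1 + 5 + 10 + 6 + 9 + 8 = 39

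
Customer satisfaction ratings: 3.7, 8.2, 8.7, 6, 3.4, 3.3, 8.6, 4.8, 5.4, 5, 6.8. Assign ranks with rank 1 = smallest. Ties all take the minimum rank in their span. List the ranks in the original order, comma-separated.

Sorted (ascending): 3.3, 3.4, 3.7, 4.8, 5, 5.4, 6, 6.8, 8.2, 8.6, 8.7
No ties — each value takes its position as its rank.

3, 9, 11, 7, 2, 1, 10, 4, 6, 5, 8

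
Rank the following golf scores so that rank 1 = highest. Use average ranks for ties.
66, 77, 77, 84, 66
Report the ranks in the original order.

4.5, 2.5, 2.5, 1, 4.5

Sorted (descending): 84, 77, 77, 66, 66
The 2 values of 77 occupy positions 2–3 → average rank (2+3)/2 = 2.5.
The 2 values of 66 occupy positions 4–5 → average rank (4+5)/2 = 4.5.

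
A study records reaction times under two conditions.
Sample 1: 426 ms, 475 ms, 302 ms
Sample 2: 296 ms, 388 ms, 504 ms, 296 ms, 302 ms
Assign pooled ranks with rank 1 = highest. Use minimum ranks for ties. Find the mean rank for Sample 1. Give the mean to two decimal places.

Sorted (descending): 504, 475, 426, 388, 302, 302, 296, 296
The 2 values of 302 occupy positions 5–6 → each gets rank 5.
The 2 values of 296 occupy positions 7–8 → each gets rank 7.
Sample 1 values → pooled ranks: 426→3, 475→2, 302→5
Mean rank = (3 + 2 + 5) / 3 = 3.33

3.33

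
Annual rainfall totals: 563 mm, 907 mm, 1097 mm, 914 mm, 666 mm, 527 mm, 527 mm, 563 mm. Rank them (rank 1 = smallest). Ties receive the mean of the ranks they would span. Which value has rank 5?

Sorted (ascending): 527, 527, 563, 563, 666, 907, 914, 1097
The 2 values of 527 occupy positions 1–2 → average rank (1+2)/2 = 1.5.
The 2 values of 563 occupy positions 3–4 → average rank (3+4)/2 = 3.5.
Rank 5 → value 666.

666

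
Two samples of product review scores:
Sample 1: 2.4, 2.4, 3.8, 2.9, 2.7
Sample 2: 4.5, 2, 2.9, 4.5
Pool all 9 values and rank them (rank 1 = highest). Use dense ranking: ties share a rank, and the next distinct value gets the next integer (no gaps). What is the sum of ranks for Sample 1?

Sorted (descending): 4.5, 4.5, 3.8, 2.9, 2.9, 2.7, 2.4, 2.4, 2
The 2 values of 4.5 share dense rank 1.
The 2 values of 2.9 share dense rank 3.
The 2 values of 2.4 share dense rank 5.
Remaining distinct values take the next consecutive integers.
Sample 1 values → pooled ranks: 2.4→5, 2.4→5, 3.8→2, 2.9→3, 2.7→4
Rank sum = 5 + 5 + 2 + 3 + 4 = 19

19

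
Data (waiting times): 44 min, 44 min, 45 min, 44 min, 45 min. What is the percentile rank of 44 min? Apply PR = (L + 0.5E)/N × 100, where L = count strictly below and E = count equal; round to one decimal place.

N = 5.
Strictly below 44: 0. Equal to 44: 3.
PR = (0 + 0.5·3)/5 × 100 = 30.0

30.0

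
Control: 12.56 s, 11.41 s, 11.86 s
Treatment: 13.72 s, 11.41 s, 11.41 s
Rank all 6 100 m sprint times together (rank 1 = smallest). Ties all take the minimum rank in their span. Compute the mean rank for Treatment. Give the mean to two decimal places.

Sorted (ascending): 11.41, 11.41, 11.41, 11.86, 12.56, 13.72
The 3 values of 11.41 occupy positions 1–3 → each gets rank 1.
Treatment values → pooled ranks: 13.72→6, 11.41→1, 11.41→1
Mean rank = (6 + 1 + 1) / 3 = 2.67

2.67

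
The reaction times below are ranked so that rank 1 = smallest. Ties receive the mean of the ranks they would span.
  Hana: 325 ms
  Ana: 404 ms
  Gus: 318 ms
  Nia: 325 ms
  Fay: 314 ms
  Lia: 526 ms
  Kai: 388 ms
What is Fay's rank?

1

Sorted (ascending): 314, 318, 325, 325, 388, 404, 526
The 2 values of 325 occupy positions 3–4 → average rank (3+4)/2 = 3.5.
Fay has value 314 ms → rank 1.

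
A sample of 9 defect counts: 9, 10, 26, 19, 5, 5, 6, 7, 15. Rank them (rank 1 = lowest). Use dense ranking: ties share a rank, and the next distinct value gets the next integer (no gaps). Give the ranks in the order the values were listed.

4, 5, 8, 7, 1, 1, 2, 3, 6

Sorted (ascending): 5, 5, 6, 7, 9, 10, 15, 19, 26
The 2 values of 5 share dense rank 1.
Remaining distinct values take the next consecutive integers.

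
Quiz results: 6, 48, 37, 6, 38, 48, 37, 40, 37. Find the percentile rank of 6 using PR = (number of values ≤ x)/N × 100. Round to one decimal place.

22.2

N = 9.
Strictly below 6: 0. Equal to 6: 2.
PR = 2/9 × 100 = 22.2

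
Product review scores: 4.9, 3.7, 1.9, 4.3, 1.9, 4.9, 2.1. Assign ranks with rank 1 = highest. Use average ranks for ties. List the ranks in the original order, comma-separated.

1.5, 4, 6.5, 3, 6.5, 1.5, 5

Sorted (descending): 4.9, 4.9, 4.3, 3.7, 2.1, 1.9, 1.9
The 2 values of 4.9 occupy positions 1–2 → average rank (1+2)/2 = 1.5.
The 2 values of 1.9 occupy positions 6–7 → average rank (6+7)/2 = 6.5.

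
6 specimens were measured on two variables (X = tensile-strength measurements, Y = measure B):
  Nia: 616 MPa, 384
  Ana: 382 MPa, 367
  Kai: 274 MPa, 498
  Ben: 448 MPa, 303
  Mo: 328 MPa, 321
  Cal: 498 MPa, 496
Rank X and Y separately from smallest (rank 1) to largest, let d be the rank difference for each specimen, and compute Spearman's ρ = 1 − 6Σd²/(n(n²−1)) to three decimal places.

Ranks of variable 1: 6, 3, 1, 4, 2, 5
Ranks of variable 2: 4, 3, 6, 1, 2, 5
d = r₁ − r₂: 2, 0, -5, 3, 0, 0
d²: 4, 0, 25, 9, 0, 0; Σd² = 38
ρ = 1 − 6·38/(6·35) = 1 − 228/210 = -0.086

-0.086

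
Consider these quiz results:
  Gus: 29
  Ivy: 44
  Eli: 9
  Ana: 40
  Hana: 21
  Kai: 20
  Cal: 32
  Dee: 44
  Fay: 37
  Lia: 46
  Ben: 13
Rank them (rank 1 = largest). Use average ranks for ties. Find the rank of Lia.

Sorted (descending): 46, 44, 44, 40, 37, 32, 29, 21, 20, 13, 9
The 2 values of 44 occupy positions 2–3 → average rank (2+3)/2 = 2.5.
Lia has value 46 → rank 1.

1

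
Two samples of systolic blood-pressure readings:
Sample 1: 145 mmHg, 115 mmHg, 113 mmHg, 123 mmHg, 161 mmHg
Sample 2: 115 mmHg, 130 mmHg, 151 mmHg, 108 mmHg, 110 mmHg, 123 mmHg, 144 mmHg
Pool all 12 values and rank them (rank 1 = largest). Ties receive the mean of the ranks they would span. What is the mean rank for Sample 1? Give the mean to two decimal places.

5.80

Sorted (descending): 161, 151, 145, 144, 130, 123, 123, 115, 115, 113, 110, 108
The 2 values of 123 occupy positions 6–7 → average rank (6+7)/2 = 6.5.
The 2 values of 115 occupy positions 8–9 → average rank (8+9)/2 = 8.5.
Sample 1 values → pooled ranks: 145→3, 115→8.5, 113→10, 123→6.5, 161→1
Mean rank = (3 + 8.5 + 10 + 6.5 + 1) / 5 = 5.80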